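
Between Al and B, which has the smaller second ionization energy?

IE_2 is the cost of taking one more electron from the +1 cation: Al⁺ still has 2 valence electrons; B⁺ still has 2 valence electrons.
All are still removing valence electrons, so compare the +1 ions as you would atoms: IE_2 generally rises across a period (higher Z_eff) and falls down a group (larger shell), subject to the usual subshell exceptions.
Valence configurations: Al⁺ [Ne]3s², B⁺ [He]2s².
Approximate IE_2 values (kJ/mol): Al 1817, B 2427.
So the second ionization energies run Al < B.

Al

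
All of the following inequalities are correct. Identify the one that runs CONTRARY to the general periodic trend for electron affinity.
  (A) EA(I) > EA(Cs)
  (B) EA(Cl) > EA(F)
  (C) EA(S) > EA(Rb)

The general trend: electron affinity increases across a period and decreases down a group.
(A) I (period 5, group 17) vs Cs (period 6, group 1): the stated order agrees with the simple trend.
(B) Cl (period 3, group 17) vs F (period 2, group 17): the stated order contradicts the simple trend.
(C) S (period 3, group 16) vs Rb (period 5, group 1): the stated order agrees with the simple trend.
The exception is (B): F's small 2p subshell makes the incoming electron feel strong e⁻–e⁻ repulsion, so Cl actually releases more energy on gaining an electron.

(B)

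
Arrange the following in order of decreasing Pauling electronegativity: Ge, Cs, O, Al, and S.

O > S > Ge > Al > Cs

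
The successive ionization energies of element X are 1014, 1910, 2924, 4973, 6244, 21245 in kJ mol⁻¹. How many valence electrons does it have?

Look for the largest jump between consecutive ionization energies: IE6/IE5 ≈ 3.4, far larger than any earlier ratio.
That jump marks the point where a core electron is being removed. So the atom has 5 valence electrons.

5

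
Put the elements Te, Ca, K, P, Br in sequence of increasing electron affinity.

Ca < K < P < Te < Br

P is in period 3, group 15; K is in period 4, group 1; Ca is in period 4, group 2; Br is in period 4, group 17; Te is in period 5, group 16.
EA tends to increase across a period and decrease down a group, though the pattern is less regular than for IE or radius.
Here both period and group differ, so the two effects have to be weighed against each other.
K > Ca: this pair runs against the simple trend — see the exception note.
P > K: relative to K, both the across-period and down-group shifts push P's electron affinity up.
Te > P: the two effects oppose for this pair; the across-period effect wins (190 vs 72 kJ/mol).
Br > Te: relative to Te, both the across-period and down-group shifts push Br's electron affinity up.
Note the exception: K has a higher electron affinity than Ca, contrary to the simple trend — adding an electron to Ca (ns²) has to open a new, higher-energy np subshell, which is unfavourable.
For reference (kJ/mol): P 72, K 48, Ca 2, Br 325, Te 190.
So from lowest to highest: Ca < K < P < Te < Br.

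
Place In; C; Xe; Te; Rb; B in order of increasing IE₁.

Across a period the outer electron is held more tightly (higher IE₁); down a group it sits in a higher shell, more shielded, and comes off more easily.
Here both period and group differ, so the two effects have to be weighed against each other.
In > Rb: both are in period 5; the period trend gives In the larger value.
B > In: they share group 13; the group trend gives B the larger value.
Te > B: the two effects oppose for this pair; the across-period effect wins (869 vs 801 kJ/mol).
C > Te: the two effects oppose for this pair; the down-group effect wins (1086 vs 869 kJ/mol).
Xe > C: the two effects oppose for this pair; the across-period effect wins (1170 vs 1086 kJ/mol).
For reference (kJ/mol): B 801, C 1086, Rb 403, In 558, Te 869, Xe 1170.
So from lowest to highest: Rb < In < B < Te < C < Xe.

Rb < In < B < Te < C < Xe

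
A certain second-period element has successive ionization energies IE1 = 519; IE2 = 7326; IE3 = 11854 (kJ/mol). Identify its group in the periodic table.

Group 1

Look for the largest jump between consecutive ionization energies: IE2/IE1 ≈ 14.1, far larger than any earlier ratio.
That jump marks the point where a core electron is being removed. So the atom has 1 valence electron.
A main-group element with 1 valence electron is in group 1.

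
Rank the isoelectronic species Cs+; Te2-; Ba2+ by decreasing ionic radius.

Te2- > Cs+ > Ba2+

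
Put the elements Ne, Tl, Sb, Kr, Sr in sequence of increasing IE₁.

Sr < Tl < Sb < Kr < Ne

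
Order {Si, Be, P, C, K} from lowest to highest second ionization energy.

The second ionization energy removes an electron from the +1 ion. For each element: Si⁺ still has 3 valence electrons; Be⁺ still has 1 valence electron; P⁺ still has 4 valence electrons; C⁺ still has 3 valence electrons; K⁺ is the bare [Ar] core.
Core electrons are held far more tightly than valence electrons, so K tops the IE_2 order.
Valence configurations: Si⁺ [Ne]3s²3p¹, Be⁺ [He]2s¹, P⁺ [Ne]3s²3p², C⁺ [He]2s²2p¹.
Tabulated IE_2 (kJ/mol): Si 1577, Be 1757, P 1907, C 2353, K 3052.
Putting it together, IE_2: Si < Be < P < C < K.

Si < Be < P < C < K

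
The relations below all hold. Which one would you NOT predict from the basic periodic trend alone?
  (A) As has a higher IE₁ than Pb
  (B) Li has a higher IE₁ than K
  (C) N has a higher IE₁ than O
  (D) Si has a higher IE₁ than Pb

The general trend: IE₁ increases across a period and decreases down a group.
(A) As (period 4, group 15) vs Pb (period 6, group 14): the stated order agrees with the simple trend.
(B) Li (period 2, group 1) vs K (period 4, group 1): the stated order agrees with the simple trend.
(C) N (period 2, group 15) vs O (period 2, group 16): the stated order contradicts the simple trend.
(D) Si (period 3, group 14) vs Pb (period 6, group 14): the stated order agrees with the simple trend.
The exception is (C): pairing an electron in O's 2p⁴ costs repulsion energy, so O ionizes more easily than half-filled N (2p³).

(C)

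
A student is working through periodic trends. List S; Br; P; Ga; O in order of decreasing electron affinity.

Br, S, O, P, Ga

Electron affinity generally becomes more exothermic across a period toward the halogens and less exothermic down a group.
Here both period and group differ, so the two effects have to be weighed against each other.
P > Ga: relative to Ga, both the across-period and down-group shifts push P's electron affinity up.
O > P: relative to P, both the across-period and down-group shifts push O's electron affinity up.
S > O: this pair runs against the simple trend — see the exception note.
Br > S: period and group pull opposite ways; the across-period shift dominates (325 vs 200 kJ/mol).
Note the exception: S has a higher electron affinity than O, contrary to the simple trend — the compact 2p subshell of O repels the added electron more than S's larger 3p does.
Approximate values (kJ/mol): O 141, P 72, S 200, Ga 29, Br 325.
So from highest to lowest: Br > S > O > P > Ga.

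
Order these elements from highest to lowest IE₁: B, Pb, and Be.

Be is in period 2, group 2; B is in period 2, group 13; Pb is in period 6, group 14.
First ionization energy rises across a period (greater Z_eff holds electrons more tightly) and falls down a group (valence electrons are farther from the nucleus).
These span different periods and groups, so the two trends combine.
B > Pb: period and group pull opposite ways; the down-group shift dominates (801 vs 716 kJ/mol).
Be > B: this pair runs against the simple trend — see the exception note.
Note the exception: Be has a higher first ionization energy than B, contrary to the simple trend — removing B's lone 2p electron is easier than breaking Be's filled 2s².
Tabulated first ionization energy (kJ/mol): Be 900, B 801, Pb 716.
So from highest to lowest: Be > B > Pb.

Be, B, Pb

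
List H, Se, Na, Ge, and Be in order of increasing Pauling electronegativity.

Na < Be < Ge < H < Se

Atoms toward the upper right of the periodic table pull bonding electrons most strongly.
Neither a single period nor a single group — weigh both effects.
Be > Na: both effects reinforce here, so Be is clearly the higher of the two.
Ge > Be: the two effects oppose for this pair; the across-period effect wins (2.01 vs 1.57).
H > Ge: the two effects oppose for this pair; the down-group effect wins (2.20 vs 2.01).
Se > H: period and group pull opposite ways; the across-period shift dominates (2.55 vs 2.20).
For reference (Pauling): H 2.20, Be 1.57, Na 0.93, Ge 2.01, Se 2.55.
So from lowest to highest: Na < Be < Ge < H < Se.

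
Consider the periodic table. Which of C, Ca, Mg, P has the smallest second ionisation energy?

Ca

Consider each +1 ion: C⁺ still has 3 valence electrons; Ca⁺ still has 1 valence electron; Mg⁺ still has 1 valence electron; P⁺ still has 4 valence electrons.
All are still removing valence electrons, so compare the +1 ions as you would atoms: IE_2 generally rises across a period (higher Z_eff) and falls down a group (larger shell), subject to the usual subshell exceptions.
Valence configurations: C⁺ [He]2s²2p¹, Ca⁺ [Ar]4s¹, Mg⁺ [Ne]3s¹, P⁺ [Ne]3s²3p².
Tabulated IE_2 (kJ/mol): C 2353, Ca 1145, Mg 1451, P 1907.
So the second ionization energies run Ca < Mg < P < C.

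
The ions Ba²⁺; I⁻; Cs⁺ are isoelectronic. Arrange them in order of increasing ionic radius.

All of these have 54 electrons, so size is governed by nuclear charge alone: the more protons, the stronger the pull on the same electron cloud, and the smaller the ion.
Nuclear charges: Ba²⁺ (Z=56), Cs⁺ (Z=55), I⁻ (Z=53).
Smallest to largest: Ba²⁺ < Cs⁺ < I⁻.

Ba²⁺ < Cs⁺ < I⁻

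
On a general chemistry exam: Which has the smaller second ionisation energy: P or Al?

IE_2 is the cost of taking one more electron from the +1 cation: P⁺ still has 4 valence electrons; Al⁺ still has 2 valence electrons.
All are still removing valence electrons, so compare the +1 ions as you would atoms: IE_2 generally rises across a period (higher Z_eff) and falls down a group (larger shell), subject to the usual subshell exceptions.
Valence configurations: P⁺ [Ne]3s²3p², Al⁺ [Ne]3s².
Approximate IE_2 values (kJ/mol): P 1907, Al 1817.
Hence IE_2: Al < P.

Al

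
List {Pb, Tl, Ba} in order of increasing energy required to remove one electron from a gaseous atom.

Ba < Tl < Pb

Ba is in period 6, group 2; Tl is in period 6, group 13; Pb is in period 6, group 14.
First ionization energy rises across a period (greater Z_eff holds electrons more tightly) and falls down a group (valence electrons are farther from the nucleus).
All lie in period 6, so first ionization energy increases left to right.
So from lowest to highest: Ba < Tl < Pb.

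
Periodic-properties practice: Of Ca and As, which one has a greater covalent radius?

Ca

Ca is in period 4, group 2; As is in period 4, group 15.
Atomic radius shrinks across a period as nuclear charge pulls the same shell inward, and grows down a group as new shells are added.
All lie in period 4, so atomic radius increases right to left.
So Ca has the greater covalent radius (Ca > As).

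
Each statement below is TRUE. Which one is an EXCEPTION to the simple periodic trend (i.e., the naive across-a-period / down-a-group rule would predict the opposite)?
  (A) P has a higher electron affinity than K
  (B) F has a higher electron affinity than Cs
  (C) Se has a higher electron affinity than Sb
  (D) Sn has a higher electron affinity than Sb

(D)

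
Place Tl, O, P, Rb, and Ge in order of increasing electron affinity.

Tl < Rb < P < Ge < O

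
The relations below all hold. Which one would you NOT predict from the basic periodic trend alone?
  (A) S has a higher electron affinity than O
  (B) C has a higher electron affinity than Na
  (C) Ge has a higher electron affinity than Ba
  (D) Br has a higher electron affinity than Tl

The general trend: electron affinity increases across a period and decreases down a group.
(A) S (period 3, group 16) vs O (period 2, group 16): the stated order contradicts the simple trend.
(B) C (period 2, group 14) vs Na (period 3, group 1): the stated order agrees with the simple trend.
(C) Ge (period 4, group 14) vs Ba (period 6, group 2): the stated order agrees with the simple trend.
(D) Br (period 4, group 17) vs Tl (period 6, group 13): the stated order agrees with the simple trend.
The exception is (A): the compact 2p subshell of O repels the added electron more than S's larger 3p does.

(A)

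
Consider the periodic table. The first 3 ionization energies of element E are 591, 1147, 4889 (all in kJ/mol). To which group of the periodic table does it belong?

Group 2

Look for the largest jump between consecutive ionization energies: IE3/IE2 ≈ 4.3, far larger than any earlier ratio.
That jump marks the point where a core electron is being removed. So the atom has 2 valence electrons.
A main-group element with 2 valence electrons is in group 2.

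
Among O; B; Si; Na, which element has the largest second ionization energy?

Na

After 1 electron has been removed, what remains? O⁺ still has 5 valence electrons; B⁺ still has 2 valence electrons; Si⁺ still has 3 valence electrons; Na⁺ is the bare [Ne] core.
Breaking into a closed-shell core is much more expensive than removing a leftover valence electron — Na has the largest IE_2 here.
Valence configurations: O⁺ [He]2s²2p³, B⁺ [He]2s², Si⁺ [Ne]3s²3p¹.
Approximate IE_2 values (kJ/mol): O 3388, B 2427, Si 1577, Na 4562.
Overall IE_2 order: Si < B < O < Na.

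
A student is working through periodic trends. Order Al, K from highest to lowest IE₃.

After 2 electrons have been removed, what remains? Al²⁺ still has 1 valence electron; K²⁺ is already 1 electron into the core.
Breaking into a closed-shell core is much more expensive than removing a leftover valence electron — K has the largest IE_3 here.
Approximate IE_3 values (kJ/mol): Al 2745, K 4420.
Putting it together, IE_3: Al < K.

K > Al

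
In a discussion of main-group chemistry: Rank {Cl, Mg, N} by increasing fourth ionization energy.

The fourth ionization energy removes an electron from the +3 ion. For each element: Cl³⁺ still has 4 valence electrons; Mg³⁺ is already 1 electron into the core; N³⁺ still has 2 valence electrons.
Core electrons are held far more tightly than valence electrons, so Mg tops the IE_4 order.
Valence configurations: Cl³⁺ [Ne]3s²3p², N³⁺ [He]2s².
Tabulated IE_4 (kJ/mol): Cl 5159, Mg 10543, N 7475.
Overall IE_4 order: Cl < N < Mg.

Cl < N < Mg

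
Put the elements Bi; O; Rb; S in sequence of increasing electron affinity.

Rb < Bi < O < S

Atoms with high Z_eff and room in the valence shell (especially the halogens) have the most exothermic electron affinities.
Here both period and group differ, so the two effects have to be weighed against each other.
Bi > Rb: period and group pull opposite ways; the across-period shift dominates (91 vs 47 kJ/mol).
O > Bi: both effects reinforce here, so O is clearly the higher of the two.
S > O: this pair runs against the simple trend — see the exception note.
Note the exception: S has a higher electron affinity than O, contrary to the simple trend — the compact 2p subshell of O repels the added electron more than S's larger 3p does.
Tabulated electron affinity (kJ/mol): O 141, S 200, Rb 47, Bi 91.
So from lowest to highest: Rb < Bi < O < S.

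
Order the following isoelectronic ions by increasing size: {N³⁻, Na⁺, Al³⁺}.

Al³⁺, Na⁺, N³⁻

All of these have 10 electrons, so size is governed by nuclear charge alone: the more protons, the stronger the pull on the same electron cloud, and the smaller the ion.
Nuclear charges: Al³⁺ (Z=13), Na⁺ (Z=11), N³⁻ (Z=7).
Smallest to largest: Al³⁺ < Na⁺ < N³⁻.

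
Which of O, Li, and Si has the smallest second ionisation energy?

Si

After 1 electron has been removed, what remains? O⁺ still has 5 valence electrons; Li⁺ is the bare [He] core; Si⁺ still has 3 valence electrons.
Core electrons are held far more tightly than valence electrons, so Li tops the IE_2 order.
Valence configurations: O⁺ [He]2s²2p³, Si⁺ [Ne]3s²3p¹.
The numbers (kJ/mol): O 3388, Li 7298, Si 1577.
Overall IE_2 order: Si < O < Li.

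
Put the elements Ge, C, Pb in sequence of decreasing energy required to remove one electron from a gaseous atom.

C > Ge > Pb

C is in period 2, group 14; Ge is in period 4, group 14; Pb is in period 6, group 14.
First ionization energy rises across a period (greater Z_eff holds electrons more tightly) and falls down a group (valence electrons are farther from the nucleus).
All are in group 14, so first ionization energy increases up the group.
So from highest to lowest: C > Ge > Pb.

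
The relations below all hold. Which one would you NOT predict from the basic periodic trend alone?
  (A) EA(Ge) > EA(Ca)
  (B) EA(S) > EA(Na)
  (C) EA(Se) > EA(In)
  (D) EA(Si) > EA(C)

The general trend: electron affinity increases across a period and decreases down a group.
(A) Ge (period 4, group 14) vs Ca (period 4, group 2): the stated order agrees with the simple trend.
(B) S (period 3, group 16) vs Na (period 3, group 1): the stated order agrees with the simple trend.
(C) Se (period 4, group 16) vs In (period 5, group 13): the stated order agrees with the simple trend.
(D) Si (period 3, group 14) vs C (period 2, group 14): the stated order contradicts the simple trend.
The exception is (D): Si's larger, more diffuse 3p orbitals accept an added electron slightly more readily than C's compact 2p.

(D)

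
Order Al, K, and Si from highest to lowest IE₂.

The second ionization energy removes an electron from the +1 ion. For each element: Al⁺ still has 2 valence electrons; K⁺ is the bare [Ar] core; Si⁺ still has 3 valence electrons.
Breaking into a closed-shell core is much more expensive than removing a leftover valence electron — K has the largest IE_2 here.
Valence configurations: Al⁺ [Ne]3s², Si⁺ [Ne]3s²3p¹.
Si⁺ loses a lone 3p electron whereas Al⁺ must break into a filled 3s² pair, so IE_2(Al) > IE_2(Si) even though Si has the higher nuclear charge.
Tabulated IE_2 (kJ/mol): Al 1817, K 3052, Si 1577.
So the second ionization energies run Si < Al < K.

K, Al, Si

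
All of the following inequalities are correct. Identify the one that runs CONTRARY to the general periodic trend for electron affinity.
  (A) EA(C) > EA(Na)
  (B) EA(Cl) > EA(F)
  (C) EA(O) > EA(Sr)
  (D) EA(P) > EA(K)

The general trend: electron affinity increases across a period and decreases down a group.
(A) C (period 2, group 14) vs Na (period 3, group 1): the stated order agrees with the simple trend.
(B) Cl (period 3, group 17) vs F (period 2, group 17): the stated order contradicts the simple trend.
(C) O (period 2, group 16) vs Sr (period 5, group 2): the stated order agrees with the simple trend.
(D) P (period 3, group 15) vs K (period 4, group 1): the stated order agrees with the simple trend.
The exception is (B): F's small 2p subshell makes the incoming electron feel strong e⁻–e⁻ repulsion, so Cl actually releases more energy on gaining an electron.

(B)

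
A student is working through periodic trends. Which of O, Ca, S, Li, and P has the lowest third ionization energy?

P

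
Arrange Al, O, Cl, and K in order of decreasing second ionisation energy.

O > K > Cl > Al

Consider each +1 ion: Al⁺ still has 2 valence electrons; O⁺ still has 5 valence electrons; Cl⁺ still has 6 valence electrons; K⁺ is the bare [Ar] core.
Usually core removal costs more than valence removal, but here the competition is close: a tightly held n=2 valence electron can cost more to remove than an n=3 core electron, so the actual values have to decide it.
Valence configurations: Al⁺ [Ne]3s², O⁺ [He]2s²2p³, Cl⁺ [Ne]3s²3p⁴.
Tabulated IE_2 (kJ/mol): Al 1817, O 3388, Cl 2298, K 3052.
So the second ionization energies run Al < Cl < K < O.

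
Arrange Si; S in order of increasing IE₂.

The second ionization energy removes an electron from the +1 ion. For each element: Si⁺ still has 3 valence electrons; S⁺ still has 5 valence electrons.
All are still removing valence electrons, so compare the +1 ions as you would atoms: IE_2 generally rises across a period (higher Z_eff) and falls down a group (larger shell), subject to the usual subshell exceptions.
Valence configurations: Si⁺ [Ne]3s²3p¹, S⁺ [Ne]3s²3p³.
Approximate IE_2 values (kJ/mol): Si 1577, S 2252.
So the second ionization energies run Si < S.

Si < S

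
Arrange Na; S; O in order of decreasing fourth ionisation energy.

Na, O, S

After 3 electrons have been removed, what remains? Na³⁺ is already 2 electrons into the core; S³⁺ still has 3 valence electrons; O³⁺ still has 3 valence electrons.
Pulling an electron out of a noble-gas core costs far more than removing a remaining valence electron, so Na sits at the high end of IE_4.
Valence configurations: S³⁺ [Ne]3s²3p¹, O³⁺ [He]2s²2p¹.
Tabulated IE_4 (kJ/mol): Na 9543, S 4556, O 7469.
Overall IE_4 order: S < O < Na.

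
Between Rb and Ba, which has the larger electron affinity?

Rb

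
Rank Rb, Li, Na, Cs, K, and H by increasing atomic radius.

Atomic radius shrinks across a period as nuclear charge pulls the same shell inward, and grows down a group as new shells are added.
All are in group 1, so atomic radius increases down the group.
So from smallest to largest: H < Li < Na < K < Rb < Cs.

H < Li < Na < K < Rb < Cs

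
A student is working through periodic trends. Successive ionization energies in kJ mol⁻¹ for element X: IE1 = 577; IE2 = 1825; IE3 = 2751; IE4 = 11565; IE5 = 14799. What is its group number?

Look for the largest jump between consecutive ionization energies: IE4/IE3 ≈ 4.2, far larger than any earlier ratio.
That jump marks the point where a core electron is being removed. So the atom has 3 valence electrons.
A main-group element with 3 valence electrons is in group 13.

Group 13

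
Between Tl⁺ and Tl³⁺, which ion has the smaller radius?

Both ions have Z = 81 protons, but Tl³⁺ has lost more electrons, so its remaining electrons feel a larger effective nuclear charge per electron and are pulled in more tightly.
Higher positive charge → smaller ion, so Tl⁺ > Tl³⁺.

Tl³⁺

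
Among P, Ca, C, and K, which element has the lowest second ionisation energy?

Ca

Consider each +1 ion: P⁺ still has 4 valence electrons; Ca⁺ still has 1 valence electron; C⁺ still has 3 valence electrons; K⁺ is the bare [Ar] core.
Breaking into a closed-shell core is much more expensive than removing a leftover valence electron — K has the largest IE_2 here.
Valence configurations: P⁺ [Ne]3s²3p², Ca⁺ [Ar]4s¹, C⁺ [He]2s²2p¹.
The numbers (kJ/mol): P 1907, Ca 1145, C 2353, K 3052.
Overall IE_2 order: Ca < P < C < K.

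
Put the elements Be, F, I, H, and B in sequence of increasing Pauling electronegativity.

Be, B, H, I, F

EN rises left→right (higher Z_eff, smaller atoms) and falls top→bottom (larger, more shielded atoms).
These span different periods and groups, so the two trends combine.
B > Be: both are in period 2; the period trend gives B the larger value.
H > B: period and group pull opposite ways; the down-group shift dominates (2.20 vs 2.04).
I > H: period and group pull opposite ways; the across-period shift dominates (2.66 vs 2.20).
F > I: they share group 17; the group trend gives F the larger value.
Tabulated electronegativity (Pauling): H 2.20, Be 1.57, B 2.04, F 3.98, I 2.66.
So from lowest to highest: Be < B < H < I < F.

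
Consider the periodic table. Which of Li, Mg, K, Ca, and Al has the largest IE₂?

After 1 electron has been removed, what remains? Li⁺ is the bare [He] core; Mg⁺ still has 1 valence electron; K⁺ is the bare [Ar] core; Ca⁺ still has 1 valence electron; Al⁺ still has 2 valence electrons.
Pulling an electron out of a noble-gas core costs far more than removing a remaining valence electron, so K and Li sit at the high end of IE_2.
Valence configurations: Mg⁺ [Ne]3s¹, Ca⁺ [Ar]4s¹, Al⁺ [Ne]3s².
Approximate IE_2 values (kJ/mol): Li 7298, Mg 1451, K 3052, Ca 1145, Al 1817.
Overall IE_2 order: Ca < Mg < Al < K < Li.

Li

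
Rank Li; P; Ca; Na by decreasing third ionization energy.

After 2 electrons have been removed, what remains? Li²⁺ is already 1 electron into the core; P²⁺ still has 3 valence electrons; Ca²⁺ is the bare [Ar] core; Na²⁺ is already 1 electron into the core.
Breaking into a closed-shell core is much more expensive than removing a leftover valence electron — Ca, Na and Li have the largest IE_3 here.
The numbers (kJ/mol): Li 11815, P 2914, Ca 4912, Na 6910.
Putting it together, IE_3: P < Ca < Na < Li.

Li > Na > Ca > P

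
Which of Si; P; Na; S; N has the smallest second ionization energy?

Si

Consider each +1 ion: Si⁺ still has 3 valence electrons; P⁺ still has 4 valence electrons; Na⁺ is the bare [Ne] core; S⁺ still has 5 valence electrons; N⁺ still has 4 valence electrons.
Pulling an electron out of a noble-gas core costs far more than removing a remaining valence electron, so Na sits at the high end of IE_2.
Valence configurations: Si⁺ [Ne]3s²3p¹, P⁺ [Ne]3s²3p², S⁺ [Ne]3s²3p³, N⁺ [He]2s²2p².
The numbers (kJ/mol): Si 1577, P 1907, Na 4562, S 2252, N 2856.
Hence IE_2: Si < P < S < N < Na.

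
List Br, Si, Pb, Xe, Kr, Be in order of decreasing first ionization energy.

Kr > Xe > Br > Be > Si > Pb

Be is in period 2, group 2; Si is in period 3, group 14; Br is in period 4, group 17; Kr is in period 4, group 18; Xe is in period 5, group 18; Pb is in period 6, group 14.
Across a period the outer electron is held more tightly (higher IE₁); down a group it sits in a higher shell, more shielded, and comes off more easily.
Here both period and group differ, so the two effects have to be weighed against each other.
Si > Pb: they share group 14; the group trend gives Si the larger value.
Be > Si: period and group pull opposite ways; the down-group shift dominates (900 vs 786 kJ/mol).
Br > Be: period and group pull opposite ways; the across-period shift dominates (1140 vs 900 kJ/mol).
Xe > Br: the two effects oppose for this pair; the across-period effect wins (1170 vs 1140 kJ/mol).
Kr > Xe: Kr sits above Xe in group 18, so the down-group effect alone puts Kr higher.
For reference (kJ/mol): Be 900, Si 786, Br 1140, Kr 1351, Xe 1170, Pb 716.
So from highest to lowest: Kr > Xe > Br > Be > Si > Pb.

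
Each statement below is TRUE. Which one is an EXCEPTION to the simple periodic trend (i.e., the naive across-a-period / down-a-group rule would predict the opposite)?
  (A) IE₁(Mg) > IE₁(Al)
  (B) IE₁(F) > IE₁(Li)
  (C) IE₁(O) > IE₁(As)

(A)

The general trend: first ionisation energy increases across a period and decreases down a group.
(A) Mg (period 3, group 2) vs Al (period 3, group 13): the stated order contradicts the simple trend.
(B) F (period 2, group 17) vs Li (period 2, group 1): the stated order agrees with the simple trend.
(C) O (period 2, group 16) vs As (period 4, group 15): the stated order agrees with the simple trend.
The exception is (A): Al's single 3p electron is easier to remove than one from Mg's filled 3s².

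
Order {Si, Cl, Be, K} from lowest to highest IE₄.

Si < Cl < K < Be

Consider each +3 ion: Si³⁺ still has 1 valence electron; Cl³⁺ still has 4 valence electrons; Be³⁺ is already 1 electron into the core; K³⁺ is already 2 electrons into the core.
Breaking into a closed-shell core is much more expensive than removing a leftover valence electron — K and Be have the largest IE_4 here.
Valence configurations: Si³⁺ [Ne]3s¹, Cl³⁺ [Ne]3s²3p².
Tabulated IE_4 (kJ/mol): Si 4356, Cl 5159, Be 21007, K 5877.
Putting it together, IE_4: Si < Cl < K < Be.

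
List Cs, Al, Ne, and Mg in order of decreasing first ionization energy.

Ne is in period 2, group 18; Mg is in period 3, group 2; Al is in period 3, group 13; Cs is in period 6, group 1.
Across a period the outer electron is held more tightly (higher IE₁); down a group it sits in a higher shell, more shielded, and comes off more easily.
These span different periods and groups, so the two trends combine.
Al > Cs: both effects reinforce here, so Al is clearly the higher of the two.
Mg > Al: this pair runs against the simple trend — see the exception note.
Ne > Mg: relative to Mg, both the across-period and down-group shifts push Ne's first ionization energy up.
Note the exception: Mg has a higher first ionization energy than Al, contrary to the simple trend — Al's single 3p electron is easier to remove than one from Mg's filled 3s².
For reference (kJ/mol): Ne 2081, Mg 738, Al 578, Cs 376.
So from highest to lowest: Ne > Mg > Al > Cs.

Ne > Mg > Al > Cs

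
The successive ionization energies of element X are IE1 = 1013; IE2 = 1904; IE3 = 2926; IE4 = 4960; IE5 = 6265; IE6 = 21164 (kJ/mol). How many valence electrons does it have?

Look for the largest jump between consecutive ionization energies: IE6/IE5 ≈ 3.4, far larger than any earlier ratio.
That jump marks the point where a core electron is being removed. So the atom has 5 valence electrons.

5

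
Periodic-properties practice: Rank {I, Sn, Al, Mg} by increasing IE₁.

Mg is in period 3, group 2; Al is in period 3, group 13; Sn is in period 5, group 14; I is in period 5, group 17.
Removing the outermost electron gets harder across a period and easier down a group.
These span different periods and groups, so the two trends combine.
Sn > Al: the two effects oppose for this pair; the across-period effect wins (709 vs 578 kJ/mol).
Mg > Sn: period and group pull opposite ways; the down-group shift dominates (738 vs 709 kJ/mol).
I > Mg: period and group pull opposite ways; the across-period shift dominates (1008 vs 738 kJ/mol).
Note the exception: Mg has a higher first ionization energy than Al, contrary to the simple trend — Al's single 3p electron is easier to remove than one from Mg's filled 3s².
For reference (kJ/mol): Mg 738, Al 578, Sn 709, I 1008.
So from lowest to highest: Al < Sn < Mg < I.

Al < Sn < Mg < I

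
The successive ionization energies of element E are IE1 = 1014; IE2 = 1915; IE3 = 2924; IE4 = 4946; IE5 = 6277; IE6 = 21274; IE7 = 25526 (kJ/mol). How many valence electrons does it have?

Look for the largest jump between consecutive ionization energies: IE6/IE5 ≈ 3.4, far larger than any earlier ratio.
That jump marks the point where a core electron is being removed. So the atom has 5 valence electrons.

5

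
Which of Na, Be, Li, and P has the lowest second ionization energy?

Be

After 1 electron has been removed, what remains? Na⁺ is the bare [Ne] core; Be⁺ still has 1 valence electron; Li⁺ is the bare [He] core; P⁺ still has 4 valence electrons.
Core electrons are held far more tightly than valence electrons, so Na and Li top the IE_2 order.
Valence configurations: Be⁺ [He]2s¹, P⁺ [Ne]3s²3p².
Approximate IE_2 values (kJ/mol): Na 4562, Be 1757, Li 7298, P 1907.
Hence IE_2: Be < P < Na < Li.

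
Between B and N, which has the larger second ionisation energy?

N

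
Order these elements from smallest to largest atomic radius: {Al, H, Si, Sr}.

H < Si < Al < Sr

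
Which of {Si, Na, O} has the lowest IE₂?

Si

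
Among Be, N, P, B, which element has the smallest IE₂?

Be

Consider each +1 ion: Be⁺ still has 1 valence electron; N⁺ still has 4 valence electrons; P⁺ still has 4 valence electrons; B⁺ still has 2 valence electrons.
All are still removing valence electrons, so compare the +1 ions as you would atoms: IE_2 generally rises across a period (higher Z_eff) and falls down a group (larger shell), subject to the usual subshell exceptions.
Valence configurations: Be⁺ [He]2s¹, N⁺ [He]2s²2p², P⁺ [Ne]3s²3p², B⁺ [He]2s².
Approximate IE_2 values (kJ/mol): Be 1757, N 2856, P 1907, B 2427.
So the second ionization energies run Be < P < B < N.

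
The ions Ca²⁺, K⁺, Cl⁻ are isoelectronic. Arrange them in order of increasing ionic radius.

All of these have 18 electrons, so size is governed by nuclear charge alone: the more protons, the stronger the pull on the same electron cloud, and the smaller the ion.
Nuclear charges: Ca²⁺ (Z=20), K⁺ (Z=19), Cl⁻ (Z=17).
Smallest to largest: Ca²⁺ < K⁺ < Cl⁻.

Ca²⁺ < K⁺ < Cl⁻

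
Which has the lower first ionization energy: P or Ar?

P

IE₁ increases left→right with effective nuclear charge and decreases top→bottom as the valence shell moves farther out.
All lie in period 3, so first ionization energy increases left to right.
So P has the lower first ionization energy (P < Ar).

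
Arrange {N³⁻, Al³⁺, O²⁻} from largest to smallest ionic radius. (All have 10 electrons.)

All of these have 10 electrons, so size is governed by nuclear charge alone: the more protons, the stronger the pull on the same electron cloud, and the smaller the ion.
Nuclear charges: Al³⁺ (Z=13), O²⁻ (Z=8), N³⁻ (Z=7).
Largest to smallest: N³⁻ > O²⁻ > Al³⁺.

N³⁻, O²⁻, Al³⁺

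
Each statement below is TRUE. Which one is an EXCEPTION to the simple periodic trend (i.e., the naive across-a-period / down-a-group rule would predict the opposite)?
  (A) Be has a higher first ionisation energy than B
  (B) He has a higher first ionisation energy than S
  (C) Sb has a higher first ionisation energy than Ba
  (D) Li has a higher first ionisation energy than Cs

The general trend: first ionisation energy increases across a period and decreases down a group.
(A) Be (period 2, group 2) vs B (period 2, group 13): the stated order contradicts the simple trend.
(B) He (period 1, group 18) vs S (period 3, group 16): the stated order agrees with the simple trend.
(C) Sb (period 5, group 15) vs Ba (period 6, group 2): the stated order agrees with the simple trend.
(D) Li (period 2, group 1) vs Cs (period 6, group 1): the stated order agrees with the simple trend.
The exception is (A): removing B's lone 2p electron is easier than breaking Be's filled 2s².

(A)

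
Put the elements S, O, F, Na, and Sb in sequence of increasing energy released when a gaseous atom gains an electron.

O is in period 2, group 16; F is in period 2, group 17; Na is in period 3, group 1; S is in period 3, group 16; Sb is in period 5, group 15.
Adding an electron releases more energy for atoms nearer the top right (short of the noble gases).
These span different periods and groups, so the two trends combine.
Sb > Na: the two effects oppose for this pair; the across-period effect wins (103 vs 53 kJ/mol).
O > Sb: both effects reinforce here, so O is clearly the higher of the two.
S > O: this pair runs against the simple trend — see the exception note.
F > S: both effects reinforce here, so F is clearly the higher of the two.
Note the exception: S has a higher electron affinity than O, contrary to the simple trend — the compact 2p subshell of O repels the added electron more than S's larger 3p does.
For reference (kJ/mol): O 141, F 328, Na 53, S 200, Sb 103.
So from lowest to highest: Na < Sb < O < S < F.

Na < Sb < O < S < F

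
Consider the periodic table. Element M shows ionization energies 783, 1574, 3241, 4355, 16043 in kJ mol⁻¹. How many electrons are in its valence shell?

Look for the largest jump between consecutive ionization energies: IE5/IE4 ≈ 3.7, far larger than any earlier ratio.
That jump marks the point where a core electron is being removed. So the atom has 4 valence electrons.

4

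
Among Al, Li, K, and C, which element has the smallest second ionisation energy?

Al

After 1 electron has been removed, what remains? Al⁺ still has 2 valence electrons; Li⁺ is the bare [He] core; K⁺ is the bare [Ar] core; C⁺ still has 3 valence electrons.
Pulling an electron out of a noble-gas core costs far more than removing a remaining valence electron, so K and Li sit at the high end of IE_2.
Valence configurations: Al⁺ [Ne]3s², C⁺ [He]2s²2p¹.
Tabulated IE_2 (kJ/mol): Al 1817, Li 7298, K 3052, C 2353.
Overall IE_2 order: Al < C < K < Li.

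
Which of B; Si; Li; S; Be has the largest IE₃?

Be

After 2 electrons have been removed, what remains? B²⁺ still has 1 valence electron; Si²⁺ still has 2 valence electrons; Li²⁺ is already 1 electron into the core; S²⁺ still has 4 valence electrons; Be²⁺ is the bare [He] core.
Core electrons are held far more tightly than valence electrons, so Li and Be top the IE_3 order.
Valence configurations: B²⁺ [He]2s¹, Si²⁺ [Ne]3s², S²⁺ [Ne]3s²3p².
The numbers (kJ/mol): B 3660, Si 3232, Li 11815, S 3357, Be 14849.
Overall IE_3 order: Si < S < B < Li < Be.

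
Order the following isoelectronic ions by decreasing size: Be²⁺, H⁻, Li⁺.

All of these have 2 electrons, so size is governed by nuclear charge alone: the more protons, the stronger the pull on the same electron cloud, and the smaller the ion.
Nuclear charges: Be²⁺ (Z=4), Li⁺ (Z=3), H⁻ (Z=1).
Largest to smallest: H⁻ > Li⁺ > Be²⁺.

H⁻, Li⁺, Be²⁺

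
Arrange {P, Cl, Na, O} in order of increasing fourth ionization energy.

IE_4 is the cost of taking one more electron from the +3 cation: P³⁺ still has 2 valence electrons; Cl³⁺ still has 4 valence electrons; Na³⁺ is already 2 electrons into the core; O³⁺ still has 3 valence electrons.
Core electrons are held far more tightly than valence electrons, so Na tops the IE_4 order.
Valence configurations: P³⁺ [Ne]3s², Cl³⁺ [Ne]3s²3p², O³⁺ [He]2s²2p¹.
Tabulated IE_4 (kJ/mol): P 4964, Cl 5159, Na 9543, O 7469.
Hence IE_4: P < Cl < O < Na.

P < Cl < O < Na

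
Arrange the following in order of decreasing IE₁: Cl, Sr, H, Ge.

H > Cl > Ge > Sr

H is in period 1, group 1; Cl is in period 3, group 17; Ge is in period 4, group 14; Sr is in period 5, group 2.
Across a period the outer electron is held more tightly (higher IE₁); down a group it sits in a higher shell, more shielded, and comes off more easily.
Neither a single period nor a single group — weigh both effects.
Ge > Sr: relative to Sr, both the across-period and down-group shifts push Ge's first ionization energy up.
Cl > Ge: relative to Ge, both the across-period and down-group shifts push Cl's first ionization energy up.
H > Cl: period and group pull opposite ways; the down-group shift dominates (1312 vs 1251 kJ/mol).
For reference (kJ/mol): H 1312, Cl 1251, Ge 762, Sr 550.
So from highest to lowest: H > Cl > Ge > Sr.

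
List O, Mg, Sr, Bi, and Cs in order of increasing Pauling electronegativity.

Cs, Sr, Mg, Bi, O

O is in period 2, group 16; Mg is in period 3, group 2; Sr is in period 5, group 2; Cs is in period 6, group 1; Bi is in period 6, group 15.
EN rises left→right (higher Z_eff, smaller atoms) and falls top→bottom (larger, more shielded atoms).
Neither a single period nor a single group — weigh both effects.
Sr > Cs: relative to Cs, both the across-period and down-group shifts push Sr's electronegativity up.
Mg > Sr: they share group 2; the group trend gives Mg the larger value.
Bi > Mg: period and group pull opposite ways; the across-period shift dominates (2.02 vs 1.31).
O > Bi: relative to Bi, both the across-period and down-group shifts push O's electronegativity up.
Tabulated electronegativity (Pauling): O 3.44, Mg 1.31, Sr 0.95, Cs 0.79, Bi 2.02.
So from lowest to highest: Cs < Sr < Mg < Bi < O.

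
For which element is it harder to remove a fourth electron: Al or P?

Al

The fourth ionization energy removes an electron from the +3 ion. For each element: Al³⁺ is the bare [Ne] core; P³⁺ still has 2 valence electrons.
Pulling an electron out of a noble-gas core costs far more than removing a remaining valence electron, so Al sits at the high end of IE_4.
The numbers (kJ/mol): Al 11577, P 4964.
Hence IE_4: P < Al.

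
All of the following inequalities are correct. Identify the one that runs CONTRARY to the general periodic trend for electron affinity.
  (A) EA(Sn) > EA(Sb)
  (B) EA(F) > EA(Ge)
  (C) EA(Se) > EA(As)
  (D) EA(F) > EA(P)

(A)

The general trend: electron affinity increases across a period and decreases down a group.
(A) Sn (period 5, group 14) vs Sb (period 5, group 15): the stated order contradicts the simple trend.
(B) F (period 2, group 17) vs Ge (period 4, group 14): the stated order agrees with the simple trend.
(C) Se (period 4, group 16) vs As (period 4, group 15): the stated order agrees with the simple trend.
(D) F (period 2, group 17) vs P (period 3, group 15): the stated order agrees with the simple trend.
The exception is (A): adding an electron to Sb's half-filled 5p³ is unfavourable, so Sn has the more exothermic EA.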